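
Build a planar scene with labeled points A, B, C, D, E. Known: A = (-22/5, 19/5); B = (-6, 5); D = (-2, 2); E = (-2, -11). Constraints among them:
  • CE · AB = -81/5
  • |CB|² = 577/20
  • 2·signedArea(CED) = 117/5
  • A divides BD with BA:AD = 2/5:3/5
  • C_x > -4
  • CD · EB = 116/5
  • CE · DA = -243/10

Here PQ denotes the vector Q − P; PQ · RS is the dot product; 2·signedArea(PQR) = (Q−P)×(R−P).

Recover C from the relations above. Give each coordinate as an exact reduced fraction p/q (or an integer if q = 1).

1. C_x = -19/5  [2·signedArea(CED) = 117/5 ∩ CD · EB = 116/5]
2. C_y = 1/10  [2·signedArea(CED) = 117/5 ∩ CD · EB = 116/5]
   → C = (-19/5, 1/10)

C = (-19/5, 1/10)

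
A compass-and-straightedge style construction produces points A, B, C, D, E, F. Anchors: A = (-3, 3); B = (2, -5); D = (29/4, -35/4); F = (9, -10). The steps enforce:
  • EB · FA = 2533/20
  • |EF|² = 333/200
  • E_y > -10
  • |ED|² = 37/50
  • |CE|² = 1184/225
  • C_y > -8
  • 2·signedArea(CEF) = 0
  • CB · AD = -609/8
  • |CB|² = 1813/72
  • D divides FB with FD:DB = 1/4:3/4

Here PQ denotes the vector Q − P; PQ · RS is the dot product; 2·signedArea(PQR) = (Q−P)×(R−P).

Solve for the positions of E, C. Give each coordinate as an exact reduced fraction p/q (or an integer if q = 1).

C = (73/12, -95/12)
E = (159/20, -37/4)

1. C_x = 73/12  [line -41/4·x + 47/4·y + 1243/8 = 0 ∩ |CB|² = 1813/72]
2. C_y = -95/12  [line -41/4·x + 47/4·y + 1243/8 = 0 ∩ |CB|² = 1813/72]
   → C = (73/12, -95/12)
3. E_x = 159/20  [EB · FA = 2533/20 ∩ 2·signedArea(CEF) = 0]
4. E_y = -37/4  [EB · FA = 2533/20 ∩ 2·signedArea(CEF) = 0]
   → E = (159/20, -37/4)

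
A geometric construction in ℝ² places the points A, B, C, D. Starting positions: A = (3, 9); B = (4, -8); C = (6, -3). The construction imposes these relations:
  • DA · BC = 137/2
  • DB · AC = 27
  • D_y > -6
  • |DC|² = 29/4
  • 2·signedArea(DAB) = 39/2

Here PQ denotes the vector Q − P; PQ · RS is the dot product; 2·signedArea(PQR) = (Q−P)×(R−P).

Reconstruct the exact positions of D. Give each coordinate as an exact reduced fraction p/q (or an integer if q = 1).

1. D_x = 5  [DA · BC = 137/2 ∩ DB · AC = 27]
2. D_y = -11/2  [DA · BC = 137/2 ∩ DB · AC = 27]
   → D = (5, -11/2)

D = (5, -11/2)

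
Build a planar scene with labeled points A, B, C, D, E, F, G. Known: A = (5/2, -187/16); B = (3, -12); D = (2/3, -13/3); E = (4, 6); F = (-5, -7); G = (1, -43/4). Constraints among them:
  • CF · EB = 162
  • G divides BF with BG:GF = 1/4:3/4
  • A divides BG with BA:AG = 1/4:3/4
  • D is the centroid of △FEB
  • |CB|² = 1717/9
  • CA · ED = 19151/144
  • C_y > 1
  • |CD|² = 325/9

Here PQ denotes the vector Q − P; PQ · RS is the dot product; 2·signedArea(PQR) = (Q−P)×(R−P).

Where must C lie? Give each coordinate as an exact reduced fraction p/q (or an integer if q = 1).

C = (1, 5/3)

1. C_x = 1  [CF · EB = 162 ∩ CA · ED = 19151/144]
2. C_y = 5/3  [CF · EB = 162 ∩ CA · ED = 19151/144]
   → C = (1, 5/3)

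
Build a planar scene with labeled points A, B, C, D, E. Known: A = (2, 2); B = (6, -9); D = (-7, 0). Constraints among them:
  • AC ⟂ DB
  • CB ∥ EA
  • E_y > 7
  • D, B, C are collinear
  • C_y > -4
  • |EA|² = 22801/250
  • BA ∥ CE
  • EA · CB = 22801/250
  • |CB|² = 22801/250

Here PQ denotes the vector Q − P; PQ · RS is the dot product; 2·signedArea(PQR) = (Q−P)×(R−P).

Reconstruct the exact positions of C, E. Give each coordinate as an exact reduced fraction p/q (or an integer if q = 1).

C = (-463/250, -891/250)
E = (-1463/250, 1859/250)

1. C_x = -463/250  [D, B, C are collinear ∩ AC ⟂ DB]
2. C_y = -891/250  [D, B, C are collinear ∩ AC ⟂ DB]
   → C = (-463/250, -891/250)
3. E_x = -1463/250  [CB ∥ EA ∩ BA ∥ CE]
4. E_y = 1859/250  [CB ∥ EA ∩ BA ∥ CE]
   → E = (-1463/250, 1859/250)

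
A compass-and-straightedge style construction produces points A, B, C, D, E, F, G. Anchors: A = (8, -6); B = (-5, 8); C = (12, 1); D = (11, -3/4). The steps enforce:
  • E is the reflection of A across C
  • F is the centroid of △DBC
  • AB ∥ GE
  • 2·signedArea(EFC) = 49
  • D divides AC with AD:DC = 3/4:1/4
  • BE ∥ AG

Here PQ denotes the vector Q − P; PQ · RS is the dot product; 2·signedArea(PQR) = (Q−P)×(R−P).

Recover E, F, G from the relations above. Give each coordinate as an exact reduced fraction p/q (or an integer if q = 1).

E = (16, 8)
F = (6, 11/4)
G = (29, -6)

1. E_x = 16  [E is the reflection of A across C]
2. E_y = 8  [E is the reflection of A across C]
   → E = (16, 8)
3. F_x = 6  [F is the centroid of △DBC]
4. F_y = 11/4  [F is the centroid of △DBC]
   → F = (6, 11/4)
5. G_x = 29  [AB ∥ GE ∩ BE ∥ AG]
6. G_y = -6  [AB ∥ GE ∩ BE ∥ AG]
   → G = (29, -6)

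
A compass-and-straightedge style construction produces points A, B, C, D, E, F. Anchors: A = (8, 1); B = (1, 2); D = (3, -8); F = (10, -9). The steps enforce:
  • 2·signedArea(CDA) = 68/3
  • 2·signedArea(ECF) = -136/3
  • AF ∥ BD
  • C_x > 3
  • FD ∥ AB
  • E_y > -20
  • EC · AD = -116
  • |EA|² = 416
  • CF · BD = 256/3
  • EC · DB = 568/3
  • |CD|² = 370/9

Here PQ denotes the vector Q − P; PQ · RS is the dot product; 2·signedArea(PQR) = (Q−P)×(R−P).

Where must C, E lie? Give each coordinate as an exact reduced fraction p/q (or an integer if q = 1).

C = (4, -5/3)
E = (12, -19)

1. C_x = 4  [2·signedArea(CDA) = 68/3 ∩ CF · BD = 256/3]
2. C_y = -5/3  [2·signedArea(CDA) = 68/3 ∩ CF · BD = 256/3]
   → C = (4, -5/3)
3. E_x = 12  [EC · DB = 568/3 ∩ 2·signedArea(ECF) = -136/3]
4. E_y = -19  [EC · DB = 568/3 ∩ 2·signedArea(ECF) = -136/3]
   → E = (12, -19)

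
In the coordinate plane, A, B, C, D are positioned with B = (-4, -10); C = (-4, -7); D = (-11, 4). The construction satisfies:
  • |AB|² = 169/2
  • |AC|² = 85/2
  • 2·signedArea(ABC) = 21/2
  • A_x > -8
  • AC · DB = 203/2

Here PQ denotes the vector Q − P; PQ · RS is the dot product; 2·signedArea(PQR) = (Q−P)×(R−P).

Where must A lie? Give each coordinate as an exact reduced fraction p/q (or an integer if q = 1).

A = (-15/2, -3/2)

1. A_x = -15/2  [AC · DB = 203/2 ∩ 2·signedArea(ABC) = 21/2]
2. A_y = -3/2  [AC · DB = 203/2 ∩ 2·signedArea(ABC) = 21/2]
   → A = (-15/2, -3/2)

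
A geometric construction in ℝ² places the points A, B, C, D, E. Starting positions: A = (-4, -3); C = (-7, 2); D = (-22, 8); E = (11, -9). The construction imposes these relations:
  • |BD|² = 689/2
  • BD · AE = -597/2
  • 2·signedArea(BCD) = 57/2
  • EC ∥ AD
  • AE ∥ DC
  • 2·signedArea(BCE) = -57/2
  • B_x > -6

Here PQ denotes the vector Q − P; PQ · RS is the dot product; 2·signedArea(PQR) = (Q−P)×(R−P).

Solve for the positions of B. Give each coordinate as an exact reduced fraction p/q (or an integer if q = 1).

B = (-11/2, -1/2)

1. B_x = -11/2  [2·signedArea(BCD) = 57/2 ∩ 2·signedArea(BCE) = -57/2]
2. B_y = -1/2  [2·signedArea(BCD) = 57/2 ∩ 2·signedArea(BCE) = -57/2]
   → B = (-11/2, -1/2)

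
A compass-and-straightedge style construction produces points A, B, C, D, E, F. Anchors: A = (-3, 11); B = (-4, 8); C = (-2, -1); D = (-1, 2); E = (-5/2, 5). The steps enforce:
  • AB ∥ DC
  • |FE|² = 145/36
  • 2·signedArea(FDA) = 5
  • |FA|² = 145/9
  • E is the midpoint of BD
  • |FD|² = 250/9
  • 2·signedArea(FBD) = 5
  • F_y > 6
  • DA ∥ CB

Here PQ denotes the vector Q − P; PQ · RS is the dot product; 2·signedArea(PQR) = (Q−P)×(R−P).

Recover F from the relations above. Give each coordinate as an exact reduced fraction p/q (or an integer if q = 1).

F = (-8/3, 7)

1. F_x = -8/3  [2·signedArea(FBD) = 5 ∩ 2·signedArea(FDA) = 5]
2. F_y = 7  [2·signedArea(FBD) = 5 ∩ 2·signedArea(FDA) = 5]
   → F = (-8/3, 7)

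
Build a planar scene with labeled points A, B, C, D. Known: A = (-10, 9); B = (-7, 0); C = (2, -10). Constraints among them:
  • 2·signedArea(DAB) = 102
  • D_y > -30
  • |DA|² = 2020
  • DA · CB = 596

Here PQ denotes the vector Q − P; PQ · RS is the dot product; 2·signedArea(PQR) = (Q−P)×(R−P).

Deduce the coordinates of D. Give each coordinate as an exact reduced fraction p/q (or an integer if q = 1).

D = (14, -29)

1. D_x = 14  [DA · CB = 596 ∩ 2·signedArea(DAB) = 102]
2. D_y = -29  [DA · CB = 596 ∩ 2·signedArea(DAB) = 102]
   → D = (14, -29)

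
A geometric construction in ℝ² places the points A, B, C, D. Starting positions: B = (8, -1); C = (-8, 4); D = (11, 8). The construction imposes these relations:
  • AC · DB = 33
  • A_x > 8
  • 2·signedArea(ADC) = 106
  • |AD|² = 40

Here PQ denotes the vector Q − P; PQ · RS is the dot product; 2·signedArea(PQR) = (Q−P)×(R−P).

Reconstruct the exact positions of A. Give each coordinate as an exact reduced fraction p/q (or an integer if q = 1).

A = (9, 2)

1. A_x = 9  [2·signedArea(ADC) = 106 ∩ AC · DB = 33]
2. A_y = 2  [2·signedArea(ADC) = 106 ∩ AC · DB = 33]
   → A = (9, 2)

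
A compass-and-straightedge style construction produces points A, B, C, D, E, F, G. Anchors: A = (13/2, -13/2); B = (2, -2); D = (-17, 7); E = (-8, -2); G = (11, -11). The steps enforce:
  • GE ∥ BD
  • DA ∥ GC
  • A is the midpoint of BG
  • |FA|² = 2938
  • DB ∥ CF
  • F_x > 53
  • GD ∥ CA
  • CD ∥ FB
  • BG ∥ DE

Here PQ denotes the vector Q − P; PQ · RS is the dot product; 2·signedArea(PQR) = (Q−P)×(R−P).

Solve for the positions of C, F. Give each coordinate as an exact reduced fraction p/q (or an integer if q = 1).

C = (69/2, -49/2)
F = (107/2, -67/2)

1. C_x = 69/2  [GD ∥ CA ∩ DA ∥ GC]
2. C_y = -49/2  [GD ∥ CA ∩ DA ∥ GC]
   → C = (69/2, -49/2)
3. F_x = 107/2  [CD ∥ FB ∩ DB ∥ CF]
4. F_y = -67/2  [CD ∥ FB ∩ DB ∥ CF]
   → F = (107/2, -67/2)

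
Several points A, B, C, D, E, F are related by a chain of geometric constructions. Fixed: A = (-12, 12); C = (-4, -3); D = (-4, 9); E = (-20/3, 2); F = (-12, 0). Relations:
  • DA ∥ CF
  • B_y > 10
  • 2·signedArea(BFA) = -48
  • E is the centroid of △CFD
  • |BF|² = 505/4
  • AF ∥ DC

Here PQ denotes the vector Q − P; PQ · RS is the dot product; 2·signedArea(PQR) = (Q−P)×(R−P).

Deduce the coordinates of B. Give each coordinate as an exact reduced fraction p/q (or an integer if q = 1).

B = (-8, 21/2)

1. B_x = -8  [2·signedArea(BFA) = -48]
2. B_y = 21/2  [|BF|² = 505/4]
   → B = (-8, 21/2)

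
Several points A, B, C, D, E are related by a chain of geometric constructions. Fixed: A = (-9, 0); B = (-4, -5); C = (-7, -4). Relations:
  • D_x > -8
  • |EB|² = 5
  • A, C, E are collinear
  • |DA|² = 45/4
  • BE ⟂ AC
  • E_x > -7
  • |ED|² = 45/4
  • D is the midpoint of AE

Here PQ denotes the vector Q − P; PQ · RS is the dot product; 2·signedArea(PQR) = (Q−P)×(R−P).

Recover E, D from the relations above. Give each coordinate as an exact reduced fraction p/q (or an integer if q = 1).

D = (-15/2, -3)
E = (-6, -6)

1. E_x = -6  [A, C, E are collinear ∩ BE ⟂ AC]
2. E_y = -6  [A, C, E are collinear ∩ BE ⟂ AC]
   → E = (-6, -6)
3. D_x = -15/2  [D is the midpoint of AE]
4. D_y = -3  [D is the midpoint of AE]
   → D = (-15/2, -3)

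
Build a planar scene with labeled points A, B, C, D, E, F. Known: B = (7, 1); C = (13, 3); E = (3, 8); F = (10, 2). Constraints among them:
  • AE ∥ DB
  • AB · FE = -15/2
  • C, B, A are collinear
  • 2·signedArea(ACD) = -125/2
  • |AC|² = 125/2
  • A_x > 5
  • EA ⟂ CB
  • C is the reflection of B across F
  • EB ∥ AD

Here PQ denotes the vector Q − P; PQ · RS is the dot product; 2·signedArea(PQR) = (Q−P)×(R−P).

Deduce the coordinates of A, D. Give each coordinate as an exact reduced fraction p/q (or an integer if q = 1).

A = (11/2, 1/2)
D = (19/2, -13/2)

1. A_x = 11/2  [C, B, A are collinear ∩ EA ⟂ CB]
2. A_y = 1/2  [C, B, A are collinear ∩ EA ⟂ CB]
   → A = (11/2, 1/2)
3. D_x = 19/2  [AE ∥ DB ∩ EB ∥ AD]
4. D_y = -13/2  [AE ∥ DB ∩ EB ∥ AD]
   → D = (19/2, -13/2)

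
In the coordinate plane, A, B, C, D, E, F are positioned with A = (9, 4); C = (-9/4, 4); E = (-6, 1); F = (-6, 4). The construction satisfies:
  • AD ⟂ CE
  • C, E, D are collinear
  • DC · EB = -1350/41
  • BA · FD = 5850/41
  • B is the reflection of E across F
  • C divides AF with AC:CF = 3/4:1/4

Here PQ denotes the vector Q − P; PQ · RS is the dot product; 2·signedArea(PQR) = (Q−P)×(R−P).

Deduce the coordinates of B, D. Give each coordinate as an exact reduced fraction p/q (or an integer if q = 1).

B = (-6, 7)
D = (189/41, 389/41)

1. B_x = -6  [B is the reflection of E across F]
2. B_y = 7  [B is the reflection of E across F]
   → B = (-6, 7)
3. D_x = 189/41  [C, E, D are collinear ∩ AD ⟂ CE]
4. D_y = 389/41  [C, E, D are collinear ∩ AD ⟂ CE]
   → D = (189/41, 389/41)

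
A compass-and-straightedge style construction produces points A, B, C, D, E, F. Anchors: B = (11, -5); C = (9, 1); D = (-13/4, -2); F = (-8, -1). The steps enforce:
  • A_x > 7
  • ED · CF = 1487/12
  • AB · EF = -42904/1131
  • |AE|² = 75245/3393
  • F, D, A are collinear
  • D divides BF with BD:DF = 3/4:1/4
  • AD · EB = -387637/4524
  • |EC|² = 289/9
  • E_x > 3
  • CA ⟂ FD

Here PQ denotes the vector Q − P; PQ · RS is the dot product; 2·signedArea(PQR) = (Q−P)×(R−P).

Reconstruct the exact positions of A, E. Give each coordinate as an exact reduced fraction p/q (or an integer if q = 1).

A = (2969/377, -1637/377)
E = (4, -5/3)

1. A_x = 2969/377  [F, D, A are collinear ∩ CA ⟂ FD]
2. A_y = -1637/377  [F, D, A are collinear ∩ CA ⟂ FD]
   → A = (2969/377, -1637/377)
3. E_x = 4  [ED · CF = 1487/12 ∩ AD · EB = -387637/4524]
4. E_y = -5/3  [ED · CF = 1487/12 ∩ AD · EB = -387637/4524]
   → E = (4, -5/3)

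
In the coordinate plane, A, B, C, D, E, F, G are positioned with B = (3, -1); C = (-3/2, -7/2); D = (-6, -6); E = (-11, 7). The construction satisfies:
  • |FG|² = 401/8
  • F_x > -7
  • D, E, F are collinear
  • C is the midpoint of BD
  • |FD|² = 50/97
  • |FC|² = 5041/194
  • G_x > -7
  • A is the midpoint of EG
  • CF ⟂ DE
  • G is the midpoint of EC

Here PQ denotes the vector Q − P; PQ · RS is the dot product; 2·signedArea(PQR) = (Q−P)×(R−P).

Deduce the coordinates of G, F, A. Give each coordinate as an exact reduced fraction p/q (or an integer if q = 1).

A = (-69/8, 35/8)
F = (-607/97, -517/97)
G = (-25/4, 7/4)

1. G_x = -25/4  [G is the midpoint of EC]
2. G_y = 7/4  [G is the midpoint of EC]
   → G = (-25/4, 7/4)
3. F_x = -607/97  [D, E, F are collinear ∩ CF ⟂ DE]
4. F_y = -517/97  [D, E, F are collinear ∩ CF ⟂ DE]
   → F = (-607/97, -517/97)
5. A_x = -69/8  [A is the midpoint of EG]
6. A_y = 35/8  [A is the midpoint of EG]
   → A = (-69/8, 35/8)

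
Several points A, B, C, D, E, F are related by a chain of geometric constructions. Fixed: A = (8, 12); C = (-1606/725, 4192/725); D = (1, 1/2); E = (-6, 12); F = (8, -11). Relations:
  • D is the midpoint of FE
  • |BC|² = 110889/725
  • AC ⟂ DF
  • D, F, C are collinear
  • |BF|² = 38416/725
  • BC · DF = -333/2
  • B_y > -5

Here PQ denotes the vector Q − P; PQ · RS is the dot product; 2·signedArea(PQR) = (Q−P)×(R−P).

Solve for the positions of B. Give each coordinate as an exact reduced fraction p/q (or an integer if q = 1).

B = (3056/725, -3467/725)

1. B_x = 3056/725  [line -7·x + 23/2·y + 169/2 = 0 ∩ |BF|² = 38416/725]
2. B_y = -3467/725  [line -7·x + 23/2·y + 169/2 = 0 ∩ |BF|² = 38416/725]
   → B = (3056/725, -3467/725)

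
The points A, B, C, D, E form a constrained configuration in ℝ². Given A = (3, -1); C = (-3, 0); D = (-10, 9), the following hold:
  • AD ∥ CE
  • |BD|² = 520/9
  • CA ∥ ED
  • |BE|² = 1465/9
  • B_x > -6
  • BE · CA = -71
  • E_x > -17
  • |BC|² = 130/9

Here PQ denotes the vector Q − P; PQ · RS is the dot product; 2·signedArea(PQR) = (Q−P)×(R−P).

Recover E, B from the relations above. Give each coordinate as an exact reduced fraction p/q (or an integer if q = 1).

1. E_x = -16  [CA ∥ ED ∩ AD ∥ CE]
2. E_y = 10  [CA ∥ ED ∩ AD ∥ CE]
   → E = (-16, 10)
3. B_x = -16/3  [line -6·x + 1·y + -35 = 0 ∩ |BC|² = 130/9]
4. B_y = 3  [line -6·x + 1·y + -35 = 0 ∩ |BC|² = 130/9]
   → B = (-16/3, 3)

B = (-16/3, 3)
E = (-16, 10)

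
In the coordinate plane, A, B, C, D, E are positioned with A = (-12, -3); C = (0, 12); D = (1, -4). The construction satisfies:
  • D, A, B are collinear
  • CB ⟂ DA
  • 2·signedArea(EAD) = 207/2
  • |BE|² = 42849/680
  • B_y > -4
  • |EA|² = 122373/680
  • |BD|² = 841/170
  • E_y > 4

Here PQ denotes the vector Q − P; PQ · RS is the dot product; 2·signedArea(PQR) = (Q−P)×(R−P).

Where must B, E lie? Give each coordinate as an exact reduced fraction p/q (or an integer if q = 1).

B = (-207/170, -651/170)
E = (-207/340, 1389/340)

1. B_x = -207/170  [D, A, B are collinear ∩ CB ⟂ DA]
2. B_y = -651/170  [D, A, B are collinear ∩ CB ⟂ DA]
   → B = (-207/170, -651/170)
3. E_x = -207/340  [line 1·x + 13·y + -105/2 = 0 ∩ |BE|² = 42849/680]
4. E_y = 1389/340  [line 1·x + 13·y + -105/2 = 0 ∩ |BE|² = 42849/680]
   → E = (-207/340, 1389/340)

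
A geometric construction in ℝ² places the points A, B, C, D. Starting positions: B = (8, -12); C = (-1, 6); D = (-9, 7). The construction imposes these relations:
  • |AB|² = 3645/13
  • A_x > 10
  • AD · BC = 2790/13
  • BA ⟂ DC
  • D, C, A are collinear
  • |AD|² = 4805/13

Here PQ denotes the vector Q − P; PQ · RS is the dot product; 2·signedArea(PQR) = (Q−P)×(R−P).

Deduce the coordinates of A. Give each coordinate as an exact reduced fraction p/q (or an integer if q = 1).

A = (131/13, 60/13)

1. A_x = 131/13  [D, C, A are collinear ∩ BA ⟂ DC]
2. A_y = 60/13  [D, C, A are collinear ∩ BA ⟂ DC]
   → A = (131/13, 60/13)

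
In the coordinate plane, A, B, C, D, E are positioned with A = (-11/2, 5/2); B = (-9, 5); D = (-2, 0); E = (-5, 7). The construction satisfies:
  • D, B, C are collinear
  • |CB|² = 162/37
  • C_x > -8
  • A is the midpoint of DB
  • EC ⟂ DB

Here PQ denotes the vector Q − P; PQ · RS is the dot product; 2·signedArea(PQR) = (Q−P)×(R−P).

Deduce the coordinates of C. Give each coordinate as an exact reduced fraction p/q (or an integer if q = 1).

C = (-270/37, 140/37)

1. C_x = -270/37  [D, B, C are collinear ∩ EC ⟂ DB]
2. C_y = 140/37  [D, B, C are collinear ∩ EC ⟂ DB]
   → C = (-270/37, 140/37)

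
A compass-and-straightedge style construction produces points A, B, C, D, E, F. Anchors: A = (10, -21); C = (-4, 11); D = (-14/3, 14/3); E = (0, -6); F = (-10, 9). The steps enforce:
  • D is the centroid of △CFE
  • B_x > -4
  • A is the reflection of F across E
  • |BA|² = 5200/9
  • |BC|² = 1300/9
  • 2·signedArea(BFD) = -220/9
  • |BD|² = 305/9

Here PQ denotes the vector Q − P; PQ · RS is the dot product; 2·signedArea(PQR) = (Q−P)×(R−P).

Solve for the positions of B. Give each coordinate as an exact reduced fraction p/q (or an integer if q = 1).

B = (-10/3, -1)

1. B_x = -10/3  [line 13/3·x + 16/3·y + 178/9 = 0 ∩ |BD|² = 305/9]
2. B_y = -1  [line 13/3·x + 16/3·y + 178/9 = 0 ∩ |BD|² = 305/9]
   → B = (-10/3, -1)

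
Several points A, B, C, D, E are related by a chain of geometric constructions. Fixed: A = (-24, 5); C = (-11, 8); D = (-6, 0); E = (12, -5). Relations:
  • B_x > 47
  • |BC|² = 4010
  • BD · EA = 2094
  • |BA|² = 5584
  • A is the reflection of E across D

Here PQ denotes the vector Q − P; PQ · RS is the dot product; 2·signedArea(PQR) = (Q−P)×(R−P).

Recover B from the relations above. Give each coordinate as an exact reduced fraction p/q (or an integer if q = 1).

1. B_x = 48  [line 36·x + -10·y + -1878 = 0 ∩ |BA|² = 5584]
2. B_y = -15  [line 36·x + -10·y + -1878 = 0 ∩ |BA|² = 5584]
   → B = (48, -15)

B = (48, -15)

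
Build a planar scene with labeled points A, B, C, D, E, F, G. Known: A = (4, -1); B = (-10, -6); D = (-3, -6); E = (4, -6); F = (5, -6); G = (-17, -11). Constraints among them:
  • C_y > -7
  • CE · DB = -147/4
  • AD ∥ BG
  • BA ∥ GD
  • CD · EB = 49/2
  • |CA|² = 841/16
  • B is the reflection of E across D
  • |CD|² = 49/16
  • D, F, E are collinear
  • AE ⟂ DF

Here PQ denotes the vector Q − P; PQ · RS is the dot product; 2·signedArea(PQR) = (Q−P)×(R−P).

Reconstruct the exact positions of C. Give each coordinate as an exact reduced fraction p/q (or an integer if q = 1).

C = (-5/4, -6)

1. C_x = -5/4  [CD · EB = 49/2]
2. C_y = -6  [|CD|² = 49/16]
   → C = (-5/4, -6)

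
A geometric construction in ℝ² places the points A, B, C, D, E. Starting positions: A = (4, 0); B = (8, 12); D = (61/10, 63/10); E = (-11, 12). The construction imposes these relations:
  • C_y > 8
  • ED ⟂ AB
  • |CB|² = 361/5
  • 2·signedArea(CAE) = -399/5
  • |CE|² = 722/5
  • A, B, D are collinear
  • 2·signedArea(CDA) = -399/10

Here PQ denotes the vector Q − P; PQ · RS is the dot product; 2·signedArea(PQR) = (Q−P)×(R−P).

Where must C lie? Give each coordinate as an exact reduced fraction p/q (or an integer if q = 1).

1. C_x = 2/5  [2·signedArea(CDA) = -399/10 ∩ 2·signedArea(CAE) = -399/5]
2. C_y = 41/5  [2·signedArea(CDA) = -399/10 ∩ 2·signedArea(CAE) = -399/5]
   → C = (2/5, 41/5)

C = (2/5, 41/5)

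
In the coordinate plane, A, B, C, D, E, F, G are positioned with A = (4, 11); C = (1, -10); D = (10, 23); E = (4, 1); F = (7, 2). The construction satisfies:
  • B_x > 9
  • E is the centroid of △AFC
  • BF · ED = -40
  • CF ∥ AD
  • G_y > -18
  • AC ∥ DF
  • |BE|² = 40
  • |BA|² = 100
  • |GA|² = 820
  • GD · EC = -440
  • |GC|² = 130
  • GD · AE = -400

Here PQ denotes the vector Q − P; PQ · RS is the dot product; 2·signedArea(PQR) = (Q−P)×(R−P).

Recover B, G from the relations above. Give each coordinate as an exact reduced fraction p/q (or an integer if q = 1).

B = (10, 3)
G = (10, -17)

1. B_x = 10  [line -6·x + -22·y + 126 = 0 ∩ |BA|² = 100]
2. B_y = 3  [line -6·x + -22·y + 126 = 0 ∩ |BA|² = 100]
   → B = (10, 3)
3. G_x = 10  [GD · EC = -440 ∩ GD · AE = -400]
4. G_y = -17  [GD · EC = -440 ∩ GD · AE = -400]
   → G = (10, -17)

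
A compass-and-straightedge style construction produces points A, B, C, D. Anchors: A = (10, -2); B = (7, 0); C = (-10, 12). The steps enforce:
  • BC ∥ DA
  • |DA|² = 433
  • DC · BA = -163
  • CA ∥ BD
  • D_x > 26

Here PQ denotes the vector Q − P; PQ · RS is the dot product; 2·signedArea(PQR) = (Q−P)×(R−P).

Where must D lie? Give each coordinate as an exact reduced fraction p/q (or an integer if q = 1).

1. D_x = 27  [BC ∥ DA ∩ CA ∥ BD]
2. D_y = -14  [BC ∥ DA ∩ CA ∥ BD]
   → D = (27, -14)

D = (27, -14)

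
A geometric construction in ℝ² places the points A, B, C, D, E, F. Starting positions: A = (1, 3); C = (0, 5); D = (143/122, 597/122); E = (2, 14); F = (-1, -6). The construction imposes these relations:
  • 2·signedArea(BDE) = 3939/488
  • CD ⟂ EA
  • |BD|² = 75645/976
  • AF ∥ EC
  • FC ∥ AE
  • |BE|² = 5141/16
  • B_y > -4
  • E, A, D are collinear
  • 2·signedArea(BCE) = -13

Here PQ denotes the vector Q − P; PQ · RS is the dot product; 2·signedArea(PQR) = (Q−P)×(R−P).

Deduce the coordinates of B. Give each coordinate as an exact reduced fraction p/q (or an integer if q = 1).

B = (-1/2, -15/4)

1. B_x = -1/2  [2·signedArea(BDE) = 3939/488 ∩ 2·signedArea(BCE) = -13]
2. B_y = -15/4  [2·signedArea(BDE) = 3939/488 ∩ 2·signedArea(BCE) = -13]
   → B = (-1/2, -15/4)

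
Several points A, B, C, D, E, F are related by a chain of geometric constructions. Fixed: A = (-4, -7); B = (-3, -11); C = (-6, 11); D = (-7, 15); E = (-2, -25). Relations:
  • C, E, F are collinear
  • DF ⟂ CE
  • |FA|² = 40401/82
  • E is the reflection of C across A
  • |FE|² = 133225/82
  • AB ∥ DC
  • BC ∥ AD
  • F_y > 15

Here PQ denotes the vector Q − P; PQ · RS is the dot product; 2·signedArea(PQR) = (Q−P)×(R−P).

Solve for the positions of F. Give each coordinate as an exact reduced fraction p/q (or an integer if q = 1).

F = (-529/82, 1235/82)

1. F_x = -529/82  [C, E, F are collinear ∩ DF ⟂ CE]
2. F_y = 1235/82  [C, E, F are collinear ∩ DF ⟂ CE]
   → F = (-529/82, 1235/82)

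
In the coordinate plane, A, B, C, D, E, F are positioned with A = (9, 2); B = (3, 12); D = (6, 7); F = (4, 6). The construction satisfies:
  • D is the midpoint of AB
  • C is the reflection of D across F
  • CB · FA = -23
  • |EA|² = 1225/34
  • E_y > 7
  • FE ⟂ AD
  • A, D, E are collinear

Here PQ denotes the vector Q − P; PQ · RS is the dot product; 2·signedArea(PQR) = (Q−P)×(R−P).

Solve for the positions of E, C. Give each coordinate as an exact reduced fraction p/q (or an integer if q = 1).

1. E_x = 201/34  [A, D, E are collinear ∩ FE ⟂ AD]
2. E_y = 243/34  [A, D, E are collinear ∩ FE ⟂ AD]
   → E = (201/34, 243/34)
3. C_x = 2  [C is the reflection of D across F]
4. C_y = 5  [C is the reflection of D across F]
   → C = (2, 5)

C = (2, 5)
E = (201/34, 243/34)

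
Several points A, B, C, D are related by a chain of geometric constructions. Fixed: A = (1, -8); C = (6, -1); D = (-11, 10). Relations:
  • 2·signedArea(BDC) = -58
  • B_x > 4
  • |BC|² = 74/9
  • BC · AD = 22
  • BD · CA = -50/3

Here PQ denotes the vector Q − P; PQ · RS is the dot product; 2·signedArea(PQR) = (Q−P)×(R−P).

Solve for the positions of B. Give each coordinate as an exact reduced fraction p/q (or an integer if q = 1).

1. B_x = 13/3  [2·signedArea(BDC) = -58 ∩ BD · CA = -50/3]
2. B_y = -10/3  [2·signedArea(BDC) = -58 ∩ BD · CA = -50/3]
   → B = (13/3, -10/3)

B = (13/3, -10/3)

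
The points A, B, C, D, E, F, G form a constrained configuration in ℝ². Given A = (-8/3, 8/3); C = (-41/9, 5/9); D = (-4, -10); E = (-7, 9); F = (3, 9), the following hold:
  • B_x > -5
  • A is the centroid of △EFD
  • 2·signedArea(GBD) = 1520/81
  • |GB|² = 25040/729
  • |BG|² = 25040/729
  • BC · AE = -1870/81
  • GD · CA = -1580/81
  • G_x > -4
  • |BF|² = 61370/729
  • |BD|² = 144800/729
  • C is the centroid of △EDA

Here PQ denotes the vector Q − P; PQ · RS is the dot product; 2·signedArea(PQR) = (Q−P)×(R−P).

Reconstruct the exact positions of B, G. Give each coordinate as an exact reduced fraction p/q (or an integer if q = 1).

1. B_x = -128/27  [line 13/3·x + -19/3·y + 3754/81 = 0 ∩ |BD|² = 144800/729]
2. B_y = 110/27  [line 13/3·x + -19/3·y + 3754/81 = 0 ∩ |BD|² = 144800/729]
   → B = (-128/27, 110/27)
3. G_x = -28/9  [GD · CA = -1580/81 ∩ 2·signedArea(GBD) = 1520/81]
4. G_y = -14/9  [GD · CA = -1580/81 ∩ 2·signedArea(GBD) = 1520/81]
   → G = (-28/9, -14/9)

B = (-128/27, 110/27)
G = (-28/9, -14/9)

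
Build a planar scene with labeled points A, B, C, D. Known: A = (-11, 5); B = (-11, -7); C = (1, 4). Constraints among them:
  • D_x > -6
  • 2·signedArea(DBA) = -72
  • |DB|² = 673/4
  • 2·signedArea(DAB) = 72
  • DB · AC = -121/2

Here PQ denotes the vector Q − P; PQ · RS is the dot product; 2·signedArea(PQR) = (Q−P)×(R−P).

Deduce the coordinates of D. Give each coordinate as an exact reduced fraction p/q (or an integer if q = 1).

1. D_x = -5  [2·signedArea(DAB) = 72 ∩ DB · AC = -121/2]
2. D_y = 9/2  [2·signedArea(DAB) = 72 ∩ DB · AC = -121/2]
   → D = (-5, 9/2)

D = (-5, 9/2)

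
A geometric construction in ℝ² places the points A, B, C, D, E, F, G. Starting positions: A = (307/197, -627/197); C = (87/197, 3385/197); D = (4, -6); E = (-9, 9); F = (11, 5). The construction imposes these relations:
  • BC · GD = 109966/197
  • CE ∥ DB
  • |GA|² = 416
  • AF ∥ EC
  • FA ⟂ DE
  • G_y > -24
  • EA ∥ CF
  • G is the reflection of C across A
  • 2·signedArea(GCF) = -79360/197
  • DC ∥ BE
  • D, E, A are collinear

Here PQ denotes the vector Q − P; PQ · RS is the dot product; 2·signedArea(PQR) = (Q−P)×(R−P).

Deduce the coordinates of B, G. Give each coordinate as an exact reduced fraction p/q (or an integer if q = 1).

B = (-1072/197, -2794/197)
G = (527/197, -4639/197)

1. B_x = -1072/197  [DC ∥ BE ∩ CE ∥ DB]
2. B_y = -2794/197  [DC ∥ BE ∩ CE ∥ DB]
   → B = (-1072/197, -2794/197)
3. G_x = 527/197  [G is the reflection of C across A]
4. G_y = -4639/197  [G is the reflection of C across A]
   → G = (527/197, -4639/197)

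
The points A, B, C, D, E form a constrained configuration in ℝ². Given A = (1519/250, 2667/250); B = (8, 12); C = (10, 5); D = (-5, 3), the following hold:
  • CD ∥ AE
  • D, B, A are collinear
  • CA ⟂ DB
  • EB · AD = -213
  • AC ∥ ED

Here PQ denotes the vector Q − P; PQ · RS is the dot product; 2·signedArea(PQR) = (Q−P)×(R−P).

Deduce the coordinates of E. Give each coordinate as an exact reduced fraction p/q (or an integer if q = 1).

E = (-2231/250, 2167/250)

1. E_x = -2231/250  [AC ∥ ED ∩ CD ∥ AE]
2. E_y = 2167/250  [AC ∥ ED ∩ CD ∥ AE]
   → E = (-2231/250, 2167/250)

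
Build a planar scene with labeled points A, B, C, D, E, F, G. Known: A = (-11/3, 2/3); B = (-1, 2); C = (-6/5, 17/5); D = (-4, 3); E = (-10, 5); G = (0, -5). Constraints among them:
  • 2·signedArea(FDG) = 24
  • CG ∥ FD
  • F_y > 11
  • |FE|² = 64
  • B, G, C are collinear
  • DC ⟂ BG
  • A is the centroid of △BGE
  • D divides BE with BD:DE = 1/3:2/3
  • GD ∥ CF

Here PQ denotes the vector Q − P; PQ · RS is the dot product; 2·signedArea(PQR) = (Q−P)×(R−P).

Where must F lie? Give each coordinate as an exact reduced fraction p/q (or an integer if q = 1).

1. F_x = -26/5  [CG ∥ FD ∩ GD ∥ CF]
2. F_y = 57/5  [CG ∥ FD ∩ GD ∥ CF]
   → F = (-26/5, 57/5)

F = (-26/5, 57/5)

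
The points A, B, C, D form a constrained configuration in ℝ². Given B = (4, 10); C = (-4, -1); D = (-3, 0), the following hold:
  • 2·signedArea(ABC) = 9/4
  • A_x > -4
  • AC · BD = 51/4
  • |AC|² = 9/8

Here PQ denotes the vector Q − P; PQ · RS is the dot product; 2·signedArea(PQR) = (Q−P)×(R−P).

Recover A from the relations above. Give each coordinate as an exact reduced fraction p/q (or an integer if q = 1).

A = (-13/4, -1/4)

1. A_x = -13/4  [2·signedArea(ABC) = 9/4 ∩ AC · BD = 51/4]
2. A_y = -1/4  [2·signedArea(ABC) = 9/4 ∩ AC · BD = 51/4]
   → A = (-13/4, -1/4)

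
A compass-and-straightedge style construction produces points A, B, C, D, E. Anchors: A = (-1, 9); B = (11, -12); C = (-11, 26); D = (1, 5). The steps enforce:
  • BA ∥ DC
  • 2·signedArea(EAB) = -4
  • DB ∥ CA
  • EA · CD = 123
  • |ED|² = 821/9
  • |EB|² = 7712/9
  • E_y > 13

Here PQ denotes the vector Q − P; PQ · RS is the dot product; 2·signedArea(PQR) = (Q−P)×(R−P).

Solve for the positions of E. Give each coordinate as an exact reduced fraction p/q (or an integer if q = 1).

1. E_x = -11/3  [2·signedArea(EAB) = -4 ∩ EA · CD = 123]
2. E_y = 40/3  [2·signedArea(EAB) = -4 ∩ EA · CD = 123]
   → E = (-11/3, 40/3)

E = (-11/3, 40/3)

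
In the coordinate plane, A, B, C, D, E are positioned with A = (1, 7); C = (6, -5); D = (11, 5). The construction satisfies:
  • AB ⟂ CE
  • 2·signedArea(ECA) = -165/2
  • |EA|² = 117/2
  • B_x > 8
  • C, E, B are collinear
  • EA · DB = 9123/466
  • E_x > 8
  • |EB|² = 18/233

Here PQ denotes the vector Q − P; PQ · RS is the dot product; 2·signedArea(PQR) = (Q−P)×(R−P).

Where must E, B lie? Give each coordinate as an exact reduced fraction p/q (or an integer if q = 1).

B = (3931/466, 2437/466)
E = (17/2, 11/2)

1. E_x = 17/2  [line -12·x + -5·y + 259/2 = 0 ∩ |EA|² = 117/2]
2. E_y = 11/2  [line -12·x + -5·y + 259/2 = 0 ∩ |EA|² = 117/2]
   → E = (17/2, 11/2)
3. B_x = 3931/466  [EA · DB = 9123/466 ∩ C, E, B are collinear]
4. B_y = 2437/466  [EA · DB = 9123/466 ∩ C, E, B are collinear]
   → B = (3931/466, 2437/466)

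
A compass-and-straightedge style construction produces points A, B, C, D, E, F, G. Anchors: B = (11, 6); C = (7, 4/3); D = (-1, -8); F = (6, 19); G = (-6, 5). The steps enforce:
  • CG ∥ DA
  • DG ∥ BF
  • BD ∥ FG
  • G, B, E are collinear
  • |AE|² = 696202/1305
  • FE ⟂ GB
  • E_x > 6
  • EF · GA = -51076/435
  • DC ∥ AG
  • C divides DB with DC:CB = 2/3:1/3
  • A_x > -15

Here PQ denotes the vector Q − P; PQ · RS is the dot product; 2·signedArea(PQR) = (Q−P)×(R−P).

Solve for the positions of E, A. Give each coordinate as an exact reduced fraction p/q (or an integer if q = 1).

A = (-14, -13/3)
E = (983/145, 834/145)

1. E_x = 983/145  [G, B, E are collinear ∩ FE ⟂ GB]
2. E_y = 834/145  [G, B, E are collinear ∩ FE ⟂ GB]
   → E = (983/145, 834/145)
3. A_x = -14  [DC ∥ AG ∩ CG ∥ DA]
4. A_y = -13/3  [DC ∥ AG ∩ CG ∥ DA]
   → A = (-14, -13/3)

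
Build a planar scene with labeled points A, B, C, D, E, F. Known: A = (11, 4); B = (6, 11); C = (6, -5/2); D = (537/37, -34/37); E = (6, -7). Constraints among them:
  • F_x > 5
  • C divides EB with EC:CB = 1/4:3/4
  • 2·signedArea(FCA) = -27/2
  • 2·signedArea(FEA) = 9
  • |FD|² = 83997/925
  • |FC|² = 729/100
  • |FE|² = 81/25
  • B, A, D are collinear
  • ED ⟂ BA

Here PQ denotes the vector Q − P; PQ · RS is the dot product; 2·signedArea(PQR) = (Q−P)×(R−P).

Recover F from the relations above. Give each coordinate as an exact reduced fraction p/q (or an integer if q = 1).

F = (6, -26/5)

1. F_x = 6  [2·signedArea(FCA) = -27/2 ∩ 2·signedArea(FEA) = 9]
2. F_y = -26/5  [2·signedArea(FCA) = -27/2 ∩ 2·signedArea(FEA) = 9]
   → F = (6, -26/5)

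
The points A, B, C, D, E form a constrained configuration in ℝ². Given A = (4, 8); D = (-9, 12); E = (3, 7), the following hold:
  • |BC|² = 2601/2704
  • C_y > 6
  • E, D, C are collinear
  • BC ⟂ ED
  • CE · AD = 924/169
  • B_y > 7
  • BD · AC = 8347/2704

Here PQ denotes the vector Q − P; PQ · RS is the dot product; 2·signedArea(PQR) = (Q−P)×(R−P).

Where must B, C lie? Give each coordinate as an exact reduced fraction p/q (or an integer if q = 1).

1. C_x = 570/169  [E, D, C are collinear ∩ CE · AD = 924/169]
2. C_y = 4627/676  [E, D, C are collinear ∩ CE · AD = 924/169]
   → C = (570/169, 4627/676)
3. B_x = 15/4  [BD · AC = 8347/2704 ∩ BC ⟂ ED]
4. B_y = 31/4  [BD · AC = 8347/2704 ∩ BC ⟂ ED]
   → B = (15/4, 31/4)

B = (15/4, 31/4)
C = (570/169, 4627/676)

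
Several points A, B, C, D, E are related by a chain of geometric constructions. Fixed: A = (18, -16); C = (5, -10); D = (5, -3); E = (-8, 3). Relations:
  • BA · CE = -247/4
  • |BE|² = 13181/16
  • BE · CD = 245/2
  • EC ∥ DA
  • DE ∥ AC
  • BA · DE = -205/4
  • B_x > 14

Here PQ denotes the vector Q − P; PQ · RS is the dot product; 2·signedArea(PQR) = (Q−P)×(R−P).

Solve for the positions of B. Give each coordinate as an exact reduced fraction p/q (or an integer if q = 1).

1. B_x = 59/4  [BA · DE = -205/4 ∩ BA · CE = -247/4]
2. B_y = -29/2  [BA · DE = -205/4 ∩ BA · CE = -247/4]
   → B = (59/4, -29/2)

B = (59/4, -29/2)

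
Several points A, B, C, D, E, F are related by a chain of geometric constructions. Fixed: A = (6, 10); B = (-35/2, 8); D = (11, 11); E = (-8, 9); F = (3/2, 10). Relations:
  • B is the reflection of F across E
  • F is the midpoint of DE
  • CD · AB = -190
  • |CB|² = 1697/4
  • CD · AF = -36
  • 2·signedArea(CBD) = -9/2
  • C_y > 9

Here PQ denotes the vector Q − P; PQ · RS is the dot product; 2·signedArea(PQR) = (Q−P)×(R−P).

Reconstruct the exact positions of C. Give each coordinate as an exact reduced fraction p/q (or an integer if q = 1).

C = (3, 10)

1. C_x = 3  [2·signedArea(CBD) = -9/2 ∩ CD · AB = -190]
2. C_y = 10  [2·signedArea(CBD) = -9/2 ∩ CD · AB = -190]
   → C = (3, 10)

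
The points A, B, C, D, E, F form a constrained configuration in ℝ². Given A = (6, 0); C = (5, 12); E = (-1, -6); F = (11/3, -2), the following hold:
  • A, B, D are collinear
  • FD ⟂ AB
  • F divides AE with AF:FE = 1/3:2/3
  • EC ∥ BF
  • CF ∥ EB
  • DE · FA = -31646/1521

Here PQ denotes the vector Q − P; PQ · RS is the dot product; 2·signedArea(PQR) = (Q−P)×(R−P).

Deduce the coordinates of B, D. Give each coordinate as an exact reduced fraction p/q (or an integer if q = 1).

1. B_x = -7/3  [EC ∥ BF ∩ CF ∥ EB]
2. B_y = -20  [EC ∥ BF ∩ CF ∥ EB]
   → B = (-7/3, -20)
3. D_x = 2507/507  [A, B, D are collinear ∩ FD ⟂ AB]
4. D_y = -428/169  [A, B, D are collinear ∩ FD ⟂ AB]
   → D = (2507/507, -428/169)

B = (-7/3, -20)
D = (2507/507, -428/169)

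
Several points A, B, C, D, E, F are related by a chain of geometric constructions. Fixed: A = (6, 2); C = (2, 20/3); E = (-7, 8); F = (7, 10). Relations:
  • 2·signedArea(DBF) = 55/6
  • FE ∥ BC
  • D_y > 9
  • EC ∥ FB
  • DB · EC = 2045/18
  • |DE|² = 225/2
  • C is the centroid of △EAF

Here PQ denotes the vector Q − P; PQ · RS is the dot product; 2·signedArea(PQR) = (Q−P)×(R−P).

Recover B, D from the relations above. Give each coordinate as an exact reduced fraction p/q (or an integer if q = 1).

B = (16, 26/3)
D = (7/2, 19/2)

1. B_x = 16  [FE ∥ BC ∩ EC ∥ FB]
2. B_y = 26/3  [FE ∥ BC ∩ EC ∥ FB]
   → B = (16, 26/3)
3. D_x = 7/2  [DB · EC = 2045/18 ∩ 2·signedArea(DBF) = 55/6]
4. D_y = 19/2  [DB · EC = 2045/18 ∩ 2·signedArea(DBF) = 55/6]
   → D = (7/2, 19/2)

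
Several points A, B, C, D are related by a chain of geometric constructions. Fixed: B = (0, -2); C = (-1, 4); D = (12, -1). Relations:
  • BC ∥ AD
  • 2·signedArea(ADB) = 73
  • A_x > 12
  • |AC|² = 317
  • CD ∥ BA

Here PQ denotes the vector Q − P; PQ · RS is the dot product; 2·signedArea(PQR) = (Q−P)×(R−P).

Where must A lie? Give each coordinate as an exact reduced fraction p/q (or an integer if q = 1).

1. A_x = 13  [BC ∥ AD ∩ CD ∥ BA]
2. A_y = -7  [BC ∥ AD ∩ CD ∥ BA]
   → A = (13, -7)

A = (13, -7)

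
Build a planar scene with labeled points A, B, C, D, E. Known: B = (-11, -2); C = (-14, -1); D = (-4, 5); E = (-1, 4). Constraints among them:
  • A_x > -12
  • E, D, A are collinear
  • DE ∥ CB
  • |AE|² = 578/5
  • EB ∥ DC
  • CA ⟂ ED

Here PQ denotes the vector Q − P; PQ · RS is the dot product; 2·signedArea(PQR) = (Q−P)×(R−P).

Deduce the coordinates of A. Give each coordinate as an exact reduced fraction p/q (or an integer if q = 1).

A = (-56/5, 37/5)

1. A_x = -56/5  [E, D, A are collinear ∩ CA ⟂ ED]
2. A_y = 37/5  [E, D, A are collinear ∩ CA ⟂ ED]
   → A = (-56/5, 37/5)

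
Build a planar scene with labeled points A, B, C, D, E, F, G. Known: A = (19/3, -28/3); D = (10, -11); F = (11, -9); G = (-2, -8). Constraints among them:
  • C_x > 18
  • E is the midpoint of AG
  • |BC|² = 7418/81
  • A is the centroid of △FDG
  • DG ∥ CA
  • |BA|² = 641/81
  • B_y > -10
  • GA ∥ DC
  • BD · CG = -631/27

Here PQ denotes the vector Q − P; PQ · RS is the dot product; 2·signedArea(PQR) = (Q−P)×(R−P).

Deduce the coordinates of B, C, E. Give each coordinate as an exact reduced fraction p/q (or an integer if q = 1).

B = (82/9, -88/9)
C = (55/3, -37/3)
E = (13/6, -26/3)

1. C_x = 55/3  [DG ∥ CA ∩ GA ∥ DC]
2. C_y = -37/3  [DG ∥ CA ∩ GA ∥ DC]
   → C = (55/3, -37/3)
3. E_x = 13/6  [E is the midpoint of AG]
4. E_y = -26/3  [E is the midpoint of AG]
   → E = (13/6, -26/3)
5. B_x = 82/9  [line 61/3·x + -13/3·y + -6146/27 = 0 ∩ |BA|² = 641/81]
6. B_y = -88/9  [line 61/3·x + -13/3·y + -6146/27 = 0 ∩ |BA|² = 641/81]
   → B = (82/9, -88/9)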